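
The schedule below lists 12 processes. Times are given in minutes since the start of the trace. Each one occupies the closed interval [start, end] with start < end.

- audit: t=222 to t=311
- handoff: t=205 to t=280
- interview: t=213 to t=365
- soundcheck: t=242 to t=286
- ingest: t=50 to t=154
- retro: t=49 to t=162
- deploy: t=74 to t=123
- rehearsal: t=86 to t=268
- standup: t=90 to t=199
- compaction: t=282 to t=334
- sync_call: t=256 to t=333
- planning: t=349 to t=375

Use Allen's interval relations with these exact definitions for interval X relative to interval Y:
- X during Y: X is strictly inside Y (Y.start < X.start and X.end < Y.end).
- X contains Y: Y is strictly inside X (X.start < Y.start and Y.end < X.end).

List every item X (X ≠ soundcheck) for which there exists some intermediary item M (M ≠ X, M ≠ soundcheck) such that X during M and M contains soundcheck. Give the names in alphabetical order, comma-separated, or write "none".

audit, compaction, sync_call

Target soundcheck = [t=242, t=286].
Intermediaries M with M contains soundcheck: audit, interview.
Via audit — items with X during audit: none.
Via interview — items with X during interview: audit, compaction, sync_call.
Union: audit, compaction, sync_call.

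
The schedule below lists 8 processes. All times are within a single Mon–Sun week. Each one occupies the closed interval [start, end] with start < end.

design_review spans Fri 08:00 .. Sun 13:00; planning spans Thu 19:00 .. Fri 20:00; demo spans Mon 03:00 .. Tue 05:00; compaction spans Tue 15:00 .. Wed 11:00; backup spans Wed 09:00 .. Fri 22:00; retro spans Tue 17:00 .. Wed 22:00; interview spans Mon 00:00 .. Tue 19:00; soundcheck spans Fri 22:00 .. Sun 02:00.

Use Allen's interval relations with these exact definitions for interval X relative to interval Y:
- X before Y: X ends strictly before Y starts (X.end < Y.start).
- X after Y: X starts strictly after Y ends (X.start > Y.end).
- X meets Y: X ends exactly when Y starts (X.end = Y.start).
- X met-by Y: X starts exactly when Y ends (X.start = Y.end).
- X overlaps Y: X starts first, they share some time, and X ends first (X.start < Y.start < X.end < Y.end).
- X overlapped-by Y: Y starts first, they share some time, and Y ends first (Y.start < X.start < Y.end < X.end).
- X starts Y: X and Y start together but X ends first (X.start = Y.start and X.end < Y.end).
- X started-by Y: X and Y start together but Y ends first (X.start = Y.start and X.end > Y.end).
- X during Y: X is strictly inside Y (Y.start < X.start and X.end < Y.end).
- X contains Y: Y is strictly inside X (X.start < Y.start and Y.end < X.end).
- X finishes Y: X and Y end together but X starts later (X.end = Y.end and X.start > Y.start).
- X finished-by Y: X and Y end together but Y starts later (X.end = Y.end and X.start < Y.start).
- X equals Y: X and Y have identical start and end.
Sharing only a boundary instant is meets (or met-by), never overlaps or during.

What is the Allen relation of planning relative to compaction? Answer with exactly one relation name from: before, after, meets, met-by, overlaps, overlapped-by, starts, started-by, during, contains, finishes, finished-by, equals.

after

planning = [Thu 19:00, Fri 20:00]; compaction = [Tue 15:00, Wed 11:00].
Compare endpoints: planning.start > compaction.start, planning.start > compaction.end, planning.end > compaction.start, planning.end > compaction.end.
That pattern is 'after'.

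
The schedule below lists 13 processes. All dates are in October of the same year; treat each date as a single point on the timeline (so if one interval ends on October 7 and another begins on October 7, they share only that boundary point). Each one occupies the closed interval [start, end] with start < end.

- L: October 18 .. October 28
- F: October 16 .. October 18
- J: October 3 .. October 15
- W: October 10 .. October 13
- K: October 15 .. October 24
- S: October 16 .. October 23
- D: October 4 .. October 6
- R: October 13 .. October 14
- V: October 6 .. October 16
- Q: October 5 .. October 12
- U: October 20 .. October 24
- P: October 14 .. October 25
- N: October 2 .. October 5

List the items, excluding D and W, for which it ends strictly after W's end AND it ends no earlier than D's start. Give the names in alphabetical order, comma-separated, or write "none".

Conditions: its end is strictly after W's end (X.end > October 13) AND its end is no earlier than D's start (X.end >= October 4).
F: end October 18 > October 13? ✓; end October 18 >= October 4? ✓ → yes.
J: end October 15 > October 13? ✓; end October 15 >= October 4? ✓ → yes.
K: end October 24 > October 13? ✓; end October 24 >= October 4? ✓ → yes.
L: end October 28 > October 13? ✓; end October 28 >= October 4? ✓ → yes.
N: end October 5 > October 13? ✗; end October 5 >= October 4? ✓ → no.
P: end October 25 > October 13? ✓; end October 25 >= October 4? ✓ → yes.
Q: end October 12 > October 13? ✗; end October 12 >= October 4? ✓ → no.
R: end October 14 > October 13? ✓; end October 14 >= October 4? ✓ → yes.
S: end October 23 > October 13? ✓; end October 23 >= October 4? ✓ → yes.
U: end October 24 > October 13? ✓; end October 24 >= October 4? ✓ → yes.
V: end October 16 > October 13? ✓; end October 16 >= October 4? ✓ → yes.
Result: F, J, K, L, P, R, S, U, V.

F, J, K, L, P, R, S, U, V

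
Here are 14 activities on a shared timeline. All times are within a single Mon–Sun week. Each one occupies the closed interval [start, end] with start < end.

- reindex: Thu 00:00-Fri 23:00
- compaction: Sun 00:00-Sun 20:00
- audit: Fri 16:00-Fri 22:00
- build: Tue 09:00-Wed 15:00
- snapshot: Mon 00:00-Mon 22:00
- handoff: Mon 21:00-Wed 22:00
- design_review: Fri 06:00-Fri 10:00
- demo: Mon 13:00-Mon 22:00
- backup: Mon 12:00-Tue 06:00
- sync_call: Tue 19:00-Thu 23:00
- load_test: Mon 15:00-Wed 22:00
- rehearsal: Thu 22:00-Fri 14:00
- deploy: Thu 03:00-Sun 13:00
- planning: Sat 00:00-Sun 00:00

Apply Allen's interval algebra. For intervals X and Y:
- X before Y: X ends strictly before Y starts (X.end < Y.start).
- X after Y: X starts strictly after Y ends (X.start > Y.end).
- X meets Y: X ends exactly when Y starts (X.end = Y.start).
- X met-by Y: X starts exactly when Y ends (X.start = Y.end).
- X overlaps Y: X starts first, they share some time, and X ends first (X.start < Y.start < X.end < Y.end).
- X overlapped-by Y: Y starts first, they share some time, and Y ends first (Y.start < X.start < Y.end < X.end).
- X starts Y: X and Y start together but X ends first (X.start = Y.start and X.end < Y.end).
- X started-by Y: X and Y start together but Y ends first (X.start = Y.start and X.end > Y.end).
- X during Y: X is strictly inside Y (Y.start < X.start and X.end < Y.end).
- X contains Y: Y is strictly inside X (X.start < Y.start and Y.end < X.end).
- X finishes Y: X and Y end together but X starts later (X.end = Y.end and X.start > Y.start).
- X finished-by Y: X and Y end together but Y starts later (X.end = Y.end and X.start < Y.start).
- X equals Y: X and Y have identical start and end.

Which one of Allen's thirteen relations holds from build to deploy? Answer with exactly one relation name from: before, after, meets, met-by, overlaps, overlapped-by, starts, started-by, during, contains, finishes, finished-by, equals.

before

build = [Tue 09:00, Wed 15:00]; deploy = [Thu 03:00, Sun 13:00].
Compare endpoints: build.start < deploy.start, build.start < deploy.end, build.end < deploy.start, build.end < deploy.end.
That pattern is 'before'.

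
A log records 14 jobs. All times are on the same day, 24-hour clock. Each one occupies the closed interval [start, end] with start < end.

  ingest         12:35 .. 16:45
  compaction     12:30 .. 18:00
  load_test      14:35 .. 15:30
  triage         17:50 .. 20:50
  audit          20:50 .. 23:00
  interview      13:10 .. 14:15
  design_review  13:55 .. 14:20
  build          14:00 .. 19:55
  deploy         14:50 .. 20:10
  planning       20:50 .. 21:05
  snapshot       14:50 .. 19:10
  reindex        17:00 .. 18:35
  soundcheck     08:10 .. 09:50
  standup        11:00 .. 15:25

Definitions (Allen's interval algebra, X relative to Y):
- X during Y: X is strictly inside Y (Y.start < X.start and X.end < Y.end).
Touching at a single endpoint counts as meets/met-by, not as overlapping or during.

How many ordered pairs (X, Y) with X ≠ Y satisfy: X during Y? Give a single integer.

14

Checking all 182 ordered pairs for relation 'during'; matching pairs in alphabetical order:
(design_review, compaction): design_review during compaction ✓
(design_review, ingest): design_review during ingest ✓
(design_review, standup): design_review during standup ✓
(ingest, compaction): ingest during compaction ✓
(interview, compaction): interview during compaction ✓
(interview, ingest): interview during ingest ✓
(interview, standup): interview during standup ✓
(load_test, build): load_test during build ✓
(load_test, compaction): load_test during compaction ✓
(load_test, ingest): load_test during ingest ✓
(reindex, build): reindex during build ✓
(reindex, deploy): reindex during deploy ✓
(reindex, snapshot): reindex during snapshot ✓
(snapshot, build): snapshot during build ✓
Count: 14.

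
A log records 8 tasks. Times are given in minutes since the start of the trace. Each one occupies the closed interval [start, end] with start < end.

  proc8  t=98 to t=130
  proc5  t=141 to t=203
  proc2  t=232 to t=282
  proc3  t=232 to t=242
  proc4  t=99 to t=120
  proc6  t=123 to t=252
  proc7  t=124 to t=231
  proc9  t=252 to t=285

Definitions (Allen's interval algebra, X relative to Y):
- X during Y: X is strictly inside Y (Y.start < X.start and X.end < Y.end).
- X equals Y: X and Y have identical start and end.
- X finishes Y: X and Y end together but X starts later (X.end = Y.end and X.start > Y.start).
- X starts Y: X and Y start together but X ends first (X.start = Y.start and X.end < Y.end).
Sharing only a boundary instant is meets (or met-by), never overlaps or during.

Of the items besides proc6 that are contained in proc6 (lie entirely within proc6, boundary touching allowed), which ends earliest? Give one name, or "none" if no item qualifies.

proc5

Target proc6 = [t=123, t=252].
proc2 [t=232, t=282] → overlapped-by → excluded.
proc3 [t=232, t=242] → during → candidate.
proc4 [t=99, t=120] → before → excluded.
proc5 [t=141, t=203] → during → candidate.
proc7 [t=124, t=231] → during → candidate.
proc8 [t=98, t=130] → overlaps → excluded.
proc9 [t=252, t=285] → met-by → excluded.
Among candidates, earliest end is t=203 → proc5.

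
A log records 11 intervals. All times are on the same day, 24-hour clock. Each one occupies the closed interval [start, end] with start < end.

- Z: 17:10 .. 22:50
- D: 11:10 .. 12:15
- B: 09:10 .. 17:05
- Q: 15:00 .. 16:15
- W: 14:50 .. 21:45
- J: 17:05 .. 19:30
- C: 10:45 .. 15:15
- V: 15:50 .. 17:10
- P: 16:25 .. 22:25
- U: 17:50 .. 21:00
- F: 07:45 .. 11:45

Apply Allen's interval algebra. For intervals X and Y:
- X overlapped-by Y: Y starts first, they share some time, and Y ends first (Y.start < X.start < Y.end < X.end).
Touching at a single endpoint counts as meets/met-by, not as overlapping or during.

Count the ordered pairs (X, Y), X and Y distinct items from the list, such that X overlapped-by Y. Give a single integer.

Checking all 110 ordered pairs for relation 'overlapped-by'; matching pairs in alphabetical order:
(B, F): B overlapped-by F ✓
(C, F): C overlapped-by F ✓
(D, F): D overlapped-by F ✓
(J, V): J overlapped-by V ✓
(P, B): P overlapped-by B ✓
(P, V): P overlapped-by V ✓
(P, W): P overlapped-by W ✓
(Q, C): Q overlapped-by C ✓
(U, J): U overlapped-by J ✓
(V, B): V overlapped-by B ✓
(V, Q): V overlapped-by Q ✓
(W, B): W overlapped-by B ✓
(W, C): W overlapped-by C ✓
(Z, J): Z overlapped-by J ✓
(Z, P): Z overlapped-by P ✓
(Z, W): Z overlapped-by W ✓
Count: 16.

16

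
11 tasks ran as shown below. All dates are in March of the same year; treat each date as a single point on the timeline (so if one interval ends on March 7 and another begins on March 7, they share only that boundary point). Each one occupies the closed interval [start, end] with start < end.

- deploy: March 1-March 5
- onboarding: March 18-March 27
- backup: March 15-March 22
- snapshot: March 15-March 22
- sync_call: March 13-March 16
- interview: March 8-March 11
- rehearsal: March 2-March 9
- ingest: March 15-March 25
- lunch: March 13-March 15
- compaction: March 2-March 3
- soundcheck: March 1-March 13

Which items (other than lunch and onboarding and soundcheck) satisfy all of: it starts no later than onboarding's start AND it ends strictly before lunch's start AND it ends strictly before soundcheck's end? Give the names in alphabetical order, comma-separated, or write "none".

compaction, deploy, interview, rehearsal

Conditions: its start is no later than onboarding's start (X.start <= March 18) AND its end is strictly before lunch's start (X.end < March 13) AND its end is strictly before soundcheck's end (X.end < March 13).
backup: start March 15 <= March 18? ✓; end March 22 < March 13? ✗; end March 22 < March 13? ✗ → no.
compaction: start March 2 <= March 18? ✓; end March 3 < March 13? ✓; end March 3 < March 13? ✓ → yes.
deploy: start March 1 <= March 18? ✓; end March 5 < March 13? ✓; end March 5 < March 13? ✓ → yes.
ingest: start March 15 <= March 18? ✓; end March 25 < March 13? ✗; end March 25 < March 13? ✗ → no.
interview: start March 8 <= March 18? ✓; end March 11 < March 13? ✓; end March 11 < March 13? ✓ → yes.
rehearsal: start March 2 <= March 18? ✓; end March 9 < March 13? ✓; end March 9 < March 13? ✓ → yes.
snapshot: start March 15 <= March 18? ✓; end March 22 < March 13? ✗; end March 22 < March 13? ✗ → no.
sync_call: start March 13 <= March 18? ✓; end March 16 < March 13? ✗; end March 16 < March 13? ✗ → no.
Result: compaction, deploy, interview, rehearsal.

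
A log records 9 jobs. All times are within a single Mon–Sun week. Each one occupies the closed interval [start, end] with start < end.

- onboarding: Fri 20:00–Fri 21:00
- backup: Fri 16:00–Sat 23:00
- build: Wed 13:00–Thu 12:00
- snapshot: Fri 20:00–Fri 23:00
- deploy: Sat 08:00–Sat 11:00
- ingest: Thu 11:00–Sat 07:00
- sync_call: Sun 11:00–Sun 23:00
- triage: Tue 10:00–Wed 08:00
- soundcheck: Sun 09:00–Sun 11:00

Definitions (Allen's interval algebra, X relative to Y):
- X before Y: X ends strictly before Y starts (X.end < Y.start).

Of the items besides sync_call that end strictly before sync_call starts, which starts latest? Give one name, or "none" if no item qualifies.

deploy

Target sync_call = [Sun 11:00, Sun 23:00].
backup [Fri 16:00, Sat 23:00] → before → candidate.
build [Wed 13:00, Thu 12:00] → before → candidate.
deploy [Sat 08:00, Sat 11:00] → before → candidate.
ingest [Thu 11:00, Sat 07:00] → before → candidate.
onboarding [Fri 20:00, Fri 21:00] → before → candidate.
snapshot [Fri 20:00, Fri 23:00] → before → candidate.
soundcheck [Sun 09:00, Sun 11:00] → meets → excluded.
triage [Tue 10:00, Wed 08:00] → before → candidate.
Among candidates, latest start is Sat 08:00 → deploy.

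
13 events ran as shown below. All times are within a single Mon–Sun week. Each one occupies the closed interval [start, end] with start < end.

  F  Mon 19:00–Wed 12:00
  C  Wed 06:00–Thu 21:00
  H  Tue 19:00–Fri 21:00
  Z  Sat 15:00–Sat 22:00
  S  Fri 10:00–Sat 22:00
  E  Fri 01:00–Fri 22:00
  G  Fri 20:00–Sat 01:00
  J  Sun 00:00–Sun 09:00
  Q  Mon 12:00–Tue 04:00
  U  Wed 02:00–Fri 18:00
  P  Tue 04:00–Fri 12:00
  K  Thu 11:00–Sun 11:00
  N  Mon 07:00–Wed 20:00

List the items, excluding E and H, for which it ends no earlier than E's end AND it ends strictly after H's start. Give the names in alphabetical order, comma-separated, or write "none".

Conditions: its end is no earlier than E's end (X.end >= Fri 22:00) AND its end is strictly after H's start (X.end > Tue 19:00).
C: end Thu 21:00 >= Fri 22:00? ✗; end Thu 21:00 > Tue 19:00? ✓ → no.
F: end Wed 12:00 >= Fri 22:00? ✗; end Wed 12:00 > Tue 19:00? ✓ → no.
G: end Sat 01:00 >= Fri 22:00? ✓; end Sat 01:00 > Tue 19:00? ✓ → yes.
J: end Sun 09:00 >= Fri 22:00? ✓; end Sun 09:00 > Tue 19:00? ✓ → yes.
K: end Sun 11:00 >= Fri 22:00? ✓; end Sun 11:00 > Tue 19:00? ✓ → yes.
N: end Wed 20:00 >= Fri 22:00? ✗; end Wed 20:00 > Tue 19:00? ✓ → no.
P: end Fri 12:00 >= Fri 22:00? ✗; end Fri 12:00 > Tue 19:00? ✓ → no.
Q: end Tue 04:00 >= Fri 22:00? ✗; end Tue 04:00 > Tue 19:00? ✗ → no.
S: end Sat 22:00 >= Fri 22:00? ✓; end Sat 22:00 > Tue 19:00? ✓ → yes.
U: end Fri 18:00 >= Fri 22:00? ✗; end Fri 18:00 > Tue 19:00? ✓ → no.
Z: end Sat 22:00 >= Fri 22:00? ✓; end Sat 22:00 > Tue 19:00? ✓ → yes.
Result: G, J, K, S, Z.

G, J, K, S, Z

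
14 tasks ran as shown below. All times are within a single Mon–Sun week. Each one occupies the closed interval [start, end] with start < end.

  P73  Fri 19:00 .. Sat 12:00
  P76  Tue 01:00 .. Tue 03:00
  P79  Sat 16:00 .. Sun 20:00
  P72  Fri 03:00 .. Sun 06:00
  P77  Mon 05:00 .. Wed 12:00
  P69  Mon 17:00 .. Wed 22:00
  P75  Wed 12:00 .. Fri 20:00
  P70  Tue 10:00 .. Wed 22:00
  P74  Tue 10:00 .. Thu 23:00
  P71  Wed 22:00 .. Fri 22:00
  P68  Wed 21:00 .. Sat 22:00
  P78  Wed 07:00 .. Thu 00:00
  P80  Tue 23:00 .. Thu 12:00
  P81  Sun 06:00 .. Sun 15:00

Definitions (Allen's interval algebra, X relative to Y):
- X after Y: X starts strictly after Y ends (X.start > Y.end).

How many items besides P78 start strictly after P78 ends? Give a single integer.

Target P78 = [Wed 07:00, Thu 00:00].
P68 [Wed 21:00, Sat 22:00] → overlapped-by → no.
P69 [Mon 17:00, Wed 22:00] → overlaps → no.
P70 [Tue 10:00, Wed 22:00] → overlaps → no.
P71 [Wed 22:00, Fri 22:00] → overlapped-by → no.
P72 [Fri 03:00, Sun 06:00] → after → counts.
P73 [Fri 19:00, Sat 12:00] → after → counts.
P74 [Tue 10:00, Thu 23:00] → contains → no.
P75 [Wed 12:00, Fri 20:00] → overlapped-by → no.
P76 [Tue 01:00, Tue 03:00] → before → no.
P77 [Mon 05:00, Wed 12:00] → overlaps → no.
P79 [Sat 16:00, Sun 20:00] → after → counts.
P80 [Tue 23:00, Thu 12:00] → contains → no.
P81 [Sun 06:00, Sun 15:00] → after → counts.
Total: 4.

4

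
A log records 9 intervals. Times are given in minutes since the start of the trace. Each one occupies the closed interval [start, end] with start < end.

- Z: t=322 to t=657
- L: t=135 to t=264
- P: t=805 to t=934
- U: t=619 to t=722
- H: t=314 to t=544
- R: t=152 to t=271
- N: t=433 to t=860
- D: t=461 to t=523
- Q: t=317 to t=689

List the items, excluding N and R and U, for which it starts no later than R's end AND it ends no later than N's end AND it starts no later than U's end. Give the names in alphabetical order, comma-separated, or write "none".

L

Conditions: its start is no later than R's end (X.start <= t=271) AND its end is no later than N's end (X.end <= t=860) AND its start is no later than U's end (X.start <= t=722).
D: start t=461 <= t=271? ✗; end t=523 <= t=860? ✓; start t=461 <= t=722? ✓ → no.
H: start t=314 <= t=271? ✗; end t=544 <= t=860? ✓; start t=314 <= t=722? ✓ → no.
L: start t=135 <= t=271? ✓; end t=264 <= t=860? ✓; start t=135 <= t=722? ✓ → yes.
P: start t=805 <= t=271? ✗; end t=934 <= t=860? ✗; start t=805 <= t=722? ✗ → no.
Q: start t=317 <= t=271? ✗; end t=689 <= t=860? ✓; start t=317 <= t=722? ✓ → no.
Z: start t=322 <= t=271? ✗; end t=657 <= t=860? ✓; start t=322 <= t=722? ✓ → no.
Result: L.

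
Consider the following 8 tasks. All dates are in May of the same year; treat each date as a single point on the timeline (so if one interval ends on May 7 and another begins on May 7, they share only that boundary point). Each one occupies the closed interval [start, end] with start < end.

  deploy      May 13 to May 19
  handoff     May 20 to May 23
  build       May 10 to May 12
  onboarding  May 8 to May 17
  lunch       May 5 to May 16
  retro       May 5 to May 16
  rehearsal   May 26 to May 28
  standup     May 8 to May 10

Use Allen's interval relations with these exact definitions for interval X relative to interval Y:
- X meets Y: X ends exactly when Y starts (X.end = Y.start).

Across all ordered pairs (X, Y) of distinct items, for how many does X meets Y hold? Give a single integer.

1

Checking all 56 ordered pairs for relation 'meets'; matching pairs in alphabetical order:
(standup, build): standup meets build ✓
Count: 1.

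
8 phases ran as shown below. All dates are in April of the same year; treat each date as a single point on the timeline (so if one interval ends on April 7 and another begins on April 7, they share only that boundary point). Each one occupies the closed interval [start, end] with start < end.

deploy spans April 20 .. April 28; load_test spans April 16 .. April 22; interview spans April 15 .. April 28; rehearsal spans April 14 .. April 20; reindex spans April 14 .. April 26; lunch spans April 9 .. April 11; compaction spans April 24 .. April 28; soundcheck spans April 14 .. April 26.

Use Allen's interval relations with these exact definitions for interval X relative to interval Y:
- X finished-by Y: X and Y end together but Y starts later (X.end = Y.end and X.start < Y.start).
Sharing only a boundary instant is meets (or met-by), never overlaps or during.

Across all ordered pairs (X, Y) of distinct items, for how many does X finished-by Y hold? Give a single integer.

3

Checking all 56 ordered pairs for relation 'finished-by'; matching pairs in alphabetical order:
(deploy, compaction): deploy finished-by compaction ✓
(interview, compaction): interview finished-by compaction ✓
(interview, deploy): interview finished-by deploy ✓
Count: 3.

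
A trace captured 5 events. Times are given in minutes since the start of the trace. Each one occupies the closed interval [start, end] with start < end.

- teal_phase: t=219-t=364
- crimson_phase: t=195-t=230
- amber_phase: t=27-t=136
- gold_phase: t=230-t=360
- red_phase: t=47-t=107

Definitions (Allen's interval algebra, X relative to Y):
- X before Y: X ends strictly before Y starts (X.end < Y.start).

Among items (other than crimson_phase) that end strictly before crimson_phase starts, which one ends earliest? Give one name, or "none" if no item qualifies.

Target crimson_phase = [t=195, t=230].
amber_phase [t=27, t=136] → before → candidate.
gold_phase [t=230, t=360] → met-by → excluded.
red_phase [t=47, t=107] → before → candidate.
teal_phase [t=219, t=364] → overlapped-by → excluded.
Among candidates, earliest end is t=107 → red_phase.

red_phase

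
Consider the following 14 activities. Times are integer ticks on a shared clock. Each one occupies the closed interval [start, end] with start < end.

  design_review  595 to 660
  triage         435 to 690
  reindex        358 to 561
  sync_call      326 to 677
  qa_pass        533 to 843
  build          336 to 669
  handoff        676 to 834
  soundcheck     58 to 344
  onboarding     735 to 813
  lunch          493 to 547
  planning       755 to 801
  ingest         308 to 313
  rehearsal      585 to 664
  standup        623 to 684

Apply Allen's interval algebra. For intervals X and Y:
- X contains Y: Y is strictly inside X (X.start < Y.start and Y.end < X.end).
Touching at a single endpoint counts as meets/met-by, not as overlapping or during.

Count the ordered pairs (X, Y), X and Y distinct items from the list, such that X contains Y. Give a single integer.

25

Checking all 182 ordered pairs for relation 'contains'; matching pairs in alphabetical order:
(build, design_review): build contains design_review ✓
(build, lunch): build contains lunch ✓
(build, rehearsal): build contains rehearsal ✓
(build, reindex): build contains reindex ✓
(handoff, onboarding): handoff contains onboarding ✓
(handoff, planning): handoff contains planning ✓
(onboarding, planning): onboarding contains planning ✓
(qa_pass, design_review): qa_pass contains design_review ✓
(qa_pass, handoff): qa_pass contains handoff ✓
(qa_pass, onboarding): qa_pass contains onboarding ✓
(qa_pass, planning): qa_pass contains planning ✓
(qa_pass, rehearsal): qa_pass contains rehearsal ✓
(qa_pass, standup): qa_pass contains standup ✓
(rehearsal, design_review): rehearsal contains design_review ✓
(reindex, lunch): reindex contains lunch ✓
(soundcheck, ingest): soundcheck contains ingest ✓
(sync_call, build): sync_call contains build ✓
(sync_call, design_review): sync_call contains design_review ✓
(sync_call, lunch): sync_call contains lunch ✓
(sync_call, rehearsal): sync_call contains rehearsal ✓
(sync_call, reindex): sync_call contains reindex ✓
(triage, design_review): triage contains design_review ✓
(triage, lunch): triage contains lunch ✓
(triage, rehearsal): triage contains rehearsal ✓
... plus 1 further pairs not listed.
Count: 25.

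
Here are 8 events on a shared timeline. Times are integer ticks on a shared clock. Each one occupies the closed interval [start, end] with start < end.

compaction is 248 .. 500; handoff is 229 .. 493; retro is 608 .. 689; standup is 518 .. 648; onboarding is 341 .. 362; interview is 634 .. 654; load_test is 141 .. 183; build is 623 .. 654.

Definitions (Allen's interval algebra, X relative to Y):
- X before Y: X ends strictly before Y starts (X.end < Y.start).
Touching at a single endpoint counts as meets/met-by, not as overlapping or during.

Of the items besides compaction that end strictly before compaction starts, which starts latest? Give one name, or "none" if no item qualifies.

Target compaction = [248, 500].
build [623, 654] → after → excluded.
handoff [229, 493] → overlaps → excluded.
interview [634, 654] → after → excluded.
load_test [141, 183] → before → candidate.
onboarding [341, 362] → during → excluded.
retro [608, 689] → after → excluded.
standup [518, 648] → after → excluded.
Among candidates, latest start is 141 → load_test.

load_test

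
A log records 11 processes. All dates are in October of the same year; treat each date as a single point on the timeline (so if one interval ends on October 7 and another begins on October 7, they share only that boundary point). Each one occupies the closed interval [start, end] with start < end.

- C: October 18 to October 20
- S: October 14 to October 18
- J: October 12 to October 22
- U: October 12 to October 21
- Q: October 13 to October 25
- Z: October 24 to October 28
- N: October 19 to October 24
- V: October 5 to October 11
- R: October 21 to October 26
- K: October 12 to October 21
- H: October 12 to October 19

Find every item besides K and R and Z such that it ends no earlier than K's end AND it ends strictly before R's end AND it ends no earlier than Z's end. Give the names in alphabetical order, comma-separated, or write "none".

none

Conditions: its end is no earlier than K's end (X.end >= October 21) AND its end is strictly before R's end (X.end < October 26) AND its end is no earlier than Z's end (X.end >= October 28).
C: end October 20 >= October 21? ✗; end October 20 < October 26? ✓; end October 20 >= October 28? ✗ → no.
H: end October 19 >= October 21? ✗; end October 19 < October 26? ✓; end October 19 >= October 28? ✗ → no.
J: end October 22 >= October 21? ✓; end October 22 < October 26? ✓; end October 22 >= October 28? ✗ → no.
N: end October 24 >= October 21? ✓; end October 24 < October 26? ✓; end October 24 >= October 28? ✗ → no.
Q: end October 25 >= October 21? ✓; end October 25 < October 26? ✓; end October 25 >= October 28? ✗ → no.
S: end October 18 >= October 21? ✗; end October 18 < October 26? ✓; end October 18 >= October 28? ✗ → no.
U: end October 21 >= October 21? ✓; end October 21 < October 26? ✓; end October 21 >= October 28? ✗ → no.
V: end October 11 >= October 21? ✗; end October 11 < October 26? ✓; end October 11 >= October 28? ✗ → no.
Result: none.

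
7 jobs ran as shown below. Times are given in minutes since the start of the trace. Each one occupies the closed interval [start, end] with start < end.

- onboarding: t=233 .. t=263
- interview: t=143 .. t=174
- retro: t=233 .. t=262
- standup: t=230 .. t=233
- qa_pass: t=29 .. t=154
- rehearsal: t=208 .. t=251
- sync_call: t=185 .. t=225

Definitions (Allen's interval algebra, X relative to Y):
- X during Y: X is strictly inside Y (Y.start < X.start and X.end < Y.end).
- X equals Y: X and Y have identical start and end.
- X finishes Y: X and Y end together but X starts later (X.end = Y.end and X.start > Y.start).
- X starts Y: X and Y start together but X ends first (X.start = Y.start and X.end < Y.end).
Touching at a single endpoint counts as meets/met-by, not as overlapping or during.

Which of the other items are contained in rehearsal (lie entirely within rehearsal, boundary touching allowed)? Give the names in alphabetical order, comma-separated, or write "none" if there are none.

standup

Target rehearsal = [t=208, t=251].
interview [t=143, t=174] → before → no.
onboarding [t=233, t=263] → overlapped-by → no.
qa_pass [t=29, t=154] → before → no.
retro [t=233, t=262] → overlapped-by → no.
standup [t=230, t=233] → during → yes.
sync_call [t=185, t=225] → overlaps → no.
Result: standup.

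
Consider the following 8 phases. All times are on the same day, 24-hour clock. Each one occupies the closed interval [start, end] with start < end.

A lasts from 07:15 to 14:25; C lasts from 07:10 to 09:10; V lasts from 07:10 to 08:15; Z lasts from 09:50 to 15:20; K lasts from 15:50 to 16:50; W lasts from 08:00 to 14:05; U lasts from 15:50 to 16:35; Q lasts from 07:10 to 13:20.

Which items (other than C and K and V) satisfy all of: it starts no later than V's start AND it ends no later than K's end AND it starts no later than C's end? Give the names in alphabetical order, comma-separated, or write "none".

Conditions: its start is no later than V's start (X.start <= 07:10) AND its end is no later than K's end (X.end <= 16:50) AND its start is no later than C's end (X.start <= 09:10).
A: start 07:15 <= 07:10? ✗; end 14:25 <= 16:50? ✓; start 07:15 <= 09:10? ✓ → no.
Q: start 07:10 <= 07:10? ✓; end 13:20 <= 16:50? ✓; start 07:10 <= 09:10? ✓ → yes.
U: start 15:50 <= 07:10? ✗; end 16:35 <= 16:50? ✓; start 15:50 <= 09:10? ✗ → no.
W: start 08:00 <= 07:10? ✗; end 14:05 <= 16:50? ✓; start 08:00 <= 09:10? ✓ → no.
Z: start 09:50 <= 07:10? ✗; end 15:20 <= 16:50? ✓; start 09:50 <= 09:10? ✗ → no.
Result: Q.

Q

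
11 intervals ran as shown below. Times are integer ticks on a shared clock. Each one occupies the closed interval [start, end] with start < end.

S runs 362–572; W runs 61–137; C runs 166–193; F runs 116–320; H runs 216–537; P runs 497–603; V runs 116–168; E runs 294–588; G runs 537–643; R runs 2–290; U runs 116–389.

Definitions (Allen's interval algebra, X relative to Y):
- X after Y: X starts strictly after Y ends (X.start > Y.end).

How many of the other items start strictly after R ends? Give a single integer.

4

Target R = [2, 290].
C [166, 193] → during → no.
E [294, 588] → after → counts.
F [116, 320] → overlapped-by → no.
G [537, 643] → after → counts.
H [216, 537] → overlapped-by → no.
P [497, 603] → after → counts.
S [362, 572] → after → counts.
U [116, 389] → overlapped-by → no.
V [116, 168] → during → no.
W [61, 137] → during → no.
Total: 4.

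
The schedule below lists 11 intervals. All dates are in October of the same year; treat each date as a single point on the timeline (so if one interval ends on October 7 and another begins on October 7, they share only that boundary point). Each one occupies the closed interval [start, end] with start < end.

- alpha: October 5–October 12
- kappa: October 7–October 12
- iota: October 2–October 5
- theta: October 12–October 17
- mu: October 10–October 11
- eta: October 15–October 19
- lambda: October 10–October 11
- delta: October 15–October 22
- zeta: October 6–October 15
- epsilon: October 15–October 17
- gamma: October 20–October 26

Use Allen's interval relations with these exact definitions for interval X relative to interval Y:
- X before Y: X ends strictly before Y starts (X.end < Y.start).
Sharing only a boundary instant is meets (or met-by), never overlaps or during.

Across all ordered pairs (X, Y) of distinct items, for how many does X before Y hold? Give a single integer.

31

Checking all 110 ordered pairs for relation 'before'; matching pairs in alphabetical order:
(alpha, delta): alpha before delta ✓
(alpha, epsilon): alpha before epsilon ✓
(alpha, eta): alpha before eta ✓
(alpha, gamma): alpha before gamma ✓
(epsilon, gamma): epsilon before gamma ✓
(eta, gamma): eta before gamma ✓
(iota, delta): iota before delta ✓
(iota, epsilon): iota before epsilon ✓
(iota, eta): iota before eta ✓
(iota, gamma): iota before gamma ✓
(iota, kappa): iota before kappa ✓
(iota, lambda): iota before lambda ✓
(iota, mu): iota before mu ✓
(iota, theta): iota before theta ✓
(iota, zeta): iota before zeta ✓
(kappa, delta): kappa before delta ✓
(kappa, epsilon): kappa before epsilon ✓
(kappa, eta): kappa before eta ✓
(kappa, gamma): kappa before gamma ✓
(lambda, delta): lambda before delta ✓
(lambda, epsilon): lambda before epsilon ✓
(lambda, eta): lambda before eta ✓
(lambda, gamma): lambda before gamma ✓
(lambda, theta): lambda before theta ✓
... plus 7 further pairs not listed.
Count: 31.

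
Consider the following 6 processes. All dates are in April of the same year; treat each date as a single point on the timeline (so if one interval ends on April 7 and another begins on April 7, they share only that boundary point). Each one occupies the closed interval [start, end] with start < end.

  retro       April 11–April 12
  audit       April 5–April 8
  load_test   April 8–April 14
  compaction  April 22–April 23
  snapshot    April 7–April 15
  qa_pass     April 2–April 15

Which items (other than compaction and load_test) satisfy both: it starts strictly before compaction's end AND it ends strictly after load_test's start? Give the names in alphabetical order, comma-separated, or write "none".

qa_pass, retro, snapshot

Conditions: its start is strictly before compaction's end (X.start < April 23) AND its end is strictly after load_test's start (X.end > April 8).
audit: start April 5 < April 23? ✓; end April 8 > April 8? ✗ → no.
qa_pass: start April 2 < April 23? ✓; end April 15 > April 8? ✓ → yes.
retro: start April 11 < April 23? ✓; end April 12 > April 8? ✓ → yes.
snapshot: start April 7 < April 23? ✓; end April 15 > April 8? ✓ → yes.
Result: qa_pass, retro, snapshot.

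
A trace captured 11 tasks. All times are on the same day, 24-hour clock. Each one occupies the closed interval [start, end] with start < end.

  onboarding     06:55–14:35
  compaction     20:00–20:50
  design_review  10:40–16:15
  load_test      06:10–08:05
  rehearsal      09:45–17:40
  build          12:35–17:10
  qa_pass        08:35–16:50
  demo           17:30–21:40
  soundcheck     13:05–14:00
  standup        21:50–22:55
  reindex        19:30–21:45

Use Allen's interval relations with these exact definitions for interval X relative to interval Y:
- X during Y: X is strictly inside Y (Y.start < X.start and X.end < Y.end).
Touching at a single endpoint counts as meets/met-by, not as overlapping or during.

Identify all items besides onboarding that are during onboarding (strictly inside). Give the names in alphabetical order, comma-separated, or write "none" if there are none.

Target onboarding = [06:55, 14:35].
build [12:35, 17:10] → overlapped-by → no.
compaction [20:00, 20:50] → after → no.
demo [17:30, 21:40] → after → no.
design_review [10:40, 16:15] → overlapped-by → no.
load_test [06:10, 08:05] → overlaps → no.
qa_pass [08:35, 16:50] → overlapped-by → no.
rehearsal [09:45, 17:40] → overlapped-by → no.
reindex [19:30, 21:45] → after → no.
soundcheck [13:05, 14:00] → during → yes.
standup [21:50, 22:55] → after → no.
Result: soundcheck.

soundcheck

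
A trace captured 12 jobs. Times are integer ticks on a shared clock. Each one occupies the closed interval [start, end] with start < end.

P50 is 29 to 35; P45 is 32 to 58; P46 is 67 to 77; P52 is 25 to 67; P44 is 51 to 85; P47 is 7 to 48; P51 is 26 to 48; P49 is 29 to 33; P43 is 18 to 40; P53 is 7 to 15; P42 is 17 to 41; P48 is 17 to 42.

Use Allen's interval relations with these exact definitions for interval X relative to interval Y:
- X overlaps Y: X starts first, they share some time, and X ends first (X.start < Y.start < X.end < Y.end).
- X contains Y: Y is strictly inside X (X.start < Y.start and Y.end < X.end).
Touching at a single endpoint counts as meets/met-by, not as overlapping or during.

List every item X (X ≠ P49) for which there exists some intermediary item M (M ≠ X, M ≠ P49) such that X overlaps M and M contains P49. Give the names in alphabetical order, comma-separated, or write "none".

Target P49 = [29, 33].
Intermediaries M with M contains P49: P42, P43, P47, P48, P51, P52.
Via P42 — items with X overlaps P42: none.
Via P43 — items with X overlaps P43: none.
Via P47 — items with X overlaps P47: none.
Via P48 — items with X overlaps P48: none.
Via P51 — items with X overlaps P51: P42, P43, P48.
Via P52 — items with X overlaps P52: P42, P43, P47, P48.
Union: P42, P43, P47, P48.

P42, P43, P47, P48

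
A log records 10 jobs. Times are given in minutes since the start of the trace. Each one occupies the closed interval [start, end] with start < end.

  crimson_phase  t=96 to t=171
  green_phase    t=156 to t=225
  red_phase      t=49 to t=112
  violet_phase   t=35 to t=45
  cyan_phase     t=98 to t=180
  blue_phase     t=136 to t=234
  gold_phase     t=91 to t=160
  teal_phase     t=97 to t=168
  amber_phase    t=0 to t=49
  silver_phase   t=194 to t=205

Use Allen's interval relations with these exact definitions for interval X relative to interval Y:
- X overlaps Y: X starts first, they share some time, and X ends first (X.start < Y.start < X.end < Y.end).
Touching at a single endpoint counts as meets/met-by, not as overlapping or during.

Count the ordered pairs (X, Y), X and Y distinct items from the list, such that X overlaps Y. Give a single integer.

17

Checking all 90 ordered pairs for relation 'overlaps'; matching pairs in alphabetical order:
(crimson_phase, blue_phase): crimson_phase overlaps blue_phase ✓
(crimson_phase, cyan_phase): crimson_phase overlaps cyan_phase ✓
(crimson_phase, green_phase): crimson_phase overlaps green_phase ✓
(cyan_phase, blue_phase): cyan_phase overlaps blue_phase ✓
(cyan_phase, green_phase): cyan_phase overlaps green_phase ✓
(gold_phase, blue_phase): gold_phase overlaps blue_phase ✓
(gold_phase, crimson_phase): gold_phase overlaps crimson_phase ✓
(gold_phase, cyan_phase): gold_phase overlaps cyan_phase ✓
(gold_phase, green_phase): gold_phase overlaps green_phase ✓
(gold_phase, teal_phase): gold_phase overlaps teal_phase ✓
(red_phase, crimson_phase): red_phase overlaps crimson_phase ✓
(red_phase, cyan_phase): red_phase overlaps cyan_phase ✓
(red_phase, gold_phase): red_phase overlaps gold_phase ✓
(red_phase, teal_phase): red_phase overlaps teal_phase ✓
(teal_phase, blue_phase): teal_phase overlaps blue_phase ✓
(teal_phase, cyan_phase): teal_phase overlaps cyan_phase ✓
(teal_phase, green_phase): teal_phase overlaps green_phase ✓
Count: 17.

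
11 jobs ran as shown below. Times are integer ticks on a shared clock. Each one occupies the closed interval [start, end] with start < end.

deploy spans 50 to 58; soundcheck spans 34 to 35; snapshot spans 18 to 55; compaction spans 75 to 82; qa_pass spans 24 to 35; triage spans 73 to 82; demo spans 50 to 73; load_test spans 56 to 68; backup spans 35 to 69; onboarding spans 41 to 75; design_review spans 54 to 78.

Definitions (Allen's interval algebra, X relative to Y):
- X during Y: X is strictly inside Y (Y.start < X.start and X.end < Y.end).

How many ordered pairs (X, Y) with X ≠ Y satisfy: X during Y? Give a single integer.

9

Checking all 110 ordered pairs for relation 'during'; matching pairs in alphabetical order:
(demo, onboarding): demo during onboarding ✓
(deploy, backup): deploy during backup ✓
(deploy, onboarding): deploy during onboarding ✓
(load_test, backup): load_test during backup ✓
(load_test, demo): load_test during demo ✓
(load_test, design_review): load_test during design_review ✓
(load_test, onboarding): load_test during onboarding ✓
(qa_pass, snapshot): qa_pass during snapshot ✓
(soundcheck, snapshot): soundcheck during snapshot ✓
Count: 9.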